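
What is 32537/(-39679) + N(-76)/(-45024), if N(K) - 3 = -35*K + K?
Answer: -1567595461/1786507296 ≈ -0.87746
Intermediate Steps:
N(K) = 3 - 34*K (N(K) = 3 + (-35*K + K) = 3 - 34*K)
32537/(-39679) + N(-76)/(-45024) = 32537/(-39679) + (3 - 34*(-76))/(-45024) = 32537*(-1/39679) + (3 + 2584)*(-1/45024) = -32537/39679 + 2587*(-1/45024) = -32537/39679 - 2587/45024 = -1567595461/1786507296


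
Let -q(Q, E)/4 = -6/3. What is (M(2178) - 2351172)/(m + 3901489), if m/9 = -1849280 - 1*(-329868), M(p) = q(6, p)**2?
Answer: 2351108/9773219 ≈ 0.24057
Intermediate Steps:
q(Q, E) = 8 (q(Q, E) = -(-24)/3 = -4*(-2) = 8)
M(p) = 64 (M(p) = 8**2 = 64)
m = -13674708 (m = 9*(-1849280 - 1*(-329868)) = 9*(-1849280 + 329868) = 9*(-1519412) = -13674708)
(M(2178) - 2351172)/(m + 3901489) = (64 - 2351172)/(-13674708 + 3901489) = -2351108/(-9773219) = -2351108*(-1/9773219) = 2351108/9773219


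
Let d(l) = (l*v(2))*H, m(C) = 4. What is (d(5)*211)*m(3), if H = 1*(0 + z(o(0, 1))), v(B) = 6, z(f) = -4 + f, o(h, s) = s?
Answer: -75960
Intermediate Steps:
H = -3 (H = 1*(0 + (-4 + 1)) = 1*(0 - 3) = 1*(-3) = -3)
d(l) = -18*l (d(l) = (l*6)*(-3) = (6*l)*(-3) = -18*l)
(d(5)*211)*m(3) = (-18*5*211)*4 = -90*211*4 = -18990*4 = -75960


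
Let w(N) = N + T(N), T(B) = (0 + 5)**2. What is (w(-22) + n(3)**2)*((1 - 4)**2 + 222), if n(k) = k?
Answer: 2772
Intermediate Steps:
T(B) = 25 (T(B) = 5**2 = 25)
w(N) = 25 + N (w(N) = N + 25 = 25 + N)
(w(-22) + n(3)**2)*((1 - 4)**2 + 222) = ((25 - 22) + 3**2)*((1 - 4)**2 + 222) = (3 + 9)*((-3)**2 + 222) = 12*(9 + 222) = 12*231 = 2772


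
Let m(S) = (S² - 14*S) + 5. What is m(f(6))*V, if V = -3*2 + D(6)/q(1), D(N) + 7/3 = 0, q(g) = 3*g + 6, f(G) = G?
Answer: 7267/27 ≈ 269.15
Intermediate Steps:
m(S) = 5 + S² - 14*S
q(g) = 6 + 3*g
D(N) = -7/3 (D(N) = -7/3 + 0 = -7/3)
V = -169/27 (V = -3*2 - 7/(3*(6 + 3*1)) = -6 - 7/(3*(6 + 3)) = -6 - 7/3/9 = -6 - 7/3*⅑ = -6 - 7/27 = -169/27 ≈ -6.2593)
m(f(6))*V = (5 + 6² - 14*6)*(-169/27) = (5 + 36 - 84)*(-169/27) = -43*(-169/27) = 7267/27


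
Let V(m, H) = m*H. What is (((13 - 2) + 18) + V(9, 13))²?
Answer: 21316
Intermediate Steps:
V(m, H) = H*m
(((13 - 2) + 18) + V(9, 13))² = (((13 - 2) + 18) + 13*9)² = ((11 + 18) + 117)² = (29 + 117)² = 146² = 21316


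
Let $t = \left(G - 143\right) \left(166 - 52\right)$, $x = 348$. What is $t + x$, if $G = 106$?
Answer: $-3870$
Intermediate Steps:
$t = -4218$ ($t = \left(106 - 143\right) \left(166 - 52\right) = \left(-37\right) 114 = -4218$)
$t + x = -4218 + 348 = -3870$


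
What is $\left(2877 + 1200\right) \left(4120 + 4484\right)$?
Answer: $35078508$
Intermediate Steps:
$\left(2877 + 1200\right) \left(4120 + 4484\right) = 4077 \cdot 8604 = 35078508$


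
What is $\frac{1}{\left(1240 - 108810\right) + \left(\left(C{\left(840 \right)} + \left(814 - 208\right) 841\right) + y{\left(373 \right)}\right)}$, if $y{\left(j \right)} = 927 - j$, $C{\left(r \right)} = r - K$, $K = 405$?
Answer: $\frac{1}{403065} \approx 2.481 \cdot 10^{-6}$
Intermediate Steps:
$C{\left(r \right)} = -405 + r$ ($C{\left(r \right)} = r - 405 = -405 + r$)
$\frac{1}{\left(1240 - 108810\right) + \left(\left(C{\left(840 \right)} + \left(814 - 208\right) 841\right) + y{\left(373 \right)}\right)} = \frac{1}{\left(1240 - 108810\right) + \left(\left(\left(-405 + 840\right) + \left(814 - 208\right) 841\right) + \left(927 - 373\right)\right)} = \frac{1}{\left(1240 - 108810\right) + \left(\left(435 + 606 \cdot 841\right) + \left(927 - 373\right)\right)} = \frac{1}{-107570 + \left(\left(435 + 509646\right) + 554\right)} = \frac{1}{-107570 + \left(510081 + 554\right)} = \frac{1}{-107570 + 510635} = \frac{1}{403065}$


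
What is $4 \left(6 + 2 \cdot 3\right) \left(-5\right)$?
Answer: $-240$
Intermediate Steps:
$4 \left(6 + 2 \cdot 3\right) \left(-5\right) = 4 \left(6 + 6\right) \left(-5\right) = 4 \cdot 12 \left(-5\right) = 48 \left(-5\right) = -240$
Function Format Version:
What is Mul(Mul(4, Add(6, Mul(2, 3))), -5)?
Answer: -240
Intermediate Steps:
Mul(Mul(4, Add(6, Mul(2, 3))), -5) = Mul(Mul(4, Add(6, 6)), -5) = Mul(Mul(4, 12), -5) = Mul(48, -5) = -240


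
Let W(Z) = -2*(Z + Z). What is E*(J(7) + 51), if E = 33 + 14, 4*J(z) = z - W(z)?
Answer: 11233/4 ≈ 2808.3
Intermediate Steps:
W(Z) = -4*Z
J(z) = 5*z/4 (J(z) = (z - (-4)*z)/4 = (z + 4*z)/4 = (5*z)/4 = 5*z/4)
E = 47
E*(J(7) + 51) = 47*((5/4)*7 + 51) = 47*(35/4 + 51) = 47*(239/4) = 11233/4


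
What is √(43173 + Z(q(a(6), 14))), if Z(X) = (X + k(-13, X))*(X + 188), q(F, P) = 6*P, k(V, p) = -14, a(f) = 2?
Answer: √62213 ≈ 249.43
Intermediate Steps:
Z(X) = (-14 + X)*(188 + X) (Z(X) = (X - 14)*(X + 188) = (-14 + X)*(188 + X))
√(43173 + Z(q(a(6), 14))) = √(43173 + (-2632 + (6*14)² + 174*(6*14))) = √(43173 + (-2632 + 84² + 174*84)) = √(43173 + (-2632 + 7056 + 14616)) = √(43173 + 19040) = √62213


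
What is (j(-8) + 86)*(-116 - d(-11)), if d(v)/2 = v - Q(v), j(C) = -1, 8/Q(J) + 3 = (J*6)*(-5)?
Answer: -2611370/327 ≈ -7985.8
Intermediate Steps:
Q(J) = 8/(-3 - 30*J) (Q(J) = 8/(-3 + (J*6)*(-5)) = 8/(-3 + (6*J)*(-5)) = 8/(-3 - 30*J))
d(v) = 2*v + 16/(3 + 30*v) (d(v) = 2*(v - (-8)/(3 + 30*v)) = 2*(v + 8/(3 + 30*v)) = 2*v + 16/(3 + 30*v))
(j(-8) + 86)*(-116 - d(-11)) = (-1 + 86)*(-116 - 2*(8 + 3*(-11)*(1 + 10*(-11)))/(3*(1 + 10*(-11)))) = 85*(-116 - 2*(8 + 3*(-11)*(1 - 110))/(3*(1 - 110))) = 85*(-116 - 2*(8 + 3*(-11)*(-109))/(3*(-109))) = 85*(-116 - 2*(-1)*(8 + 3597)/(3*109)) = 85*(-116 - 2*(-1)*3605/(3*109)) = 85*(-116 - 1*(-7210/327)) = 85*(-116 + 7210/327) = 85*(-30722/327) = -2611370/327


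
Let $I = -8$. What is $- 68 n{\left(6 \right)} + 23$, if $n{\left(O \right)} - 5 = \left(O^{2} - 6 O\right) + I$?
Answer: $227$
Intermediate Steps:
$n{\left(O \right)} = -3 + O^{2} - 6 O$ ($n{\left(O \right)} = 5 - \left(8 - O^{2} + 6 O\right) = -3 + O^{2} - 6 O$)
$- 68 n{\left(6 \right)} + 23 = - 68 \left(-3 + 6^{2} - 36\right) + 23 = - 68 \left(-3 + 36 - 36\right) + 23 = \left(-68\right) \left(-3\right) + 23 = 204 + 23 = 227$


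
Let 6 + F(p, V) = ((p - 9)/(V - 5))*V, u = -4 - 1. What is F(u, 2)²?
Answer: 100/9 ≈ 11.111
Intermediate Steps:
u = -5
F(p, V) = -6 + V*(-9 + p)/(-5 + V) (F(p, V) = -6 + ((p - 9)/(V - 5))*V = -6 + ((-9 + p)/(-5 + V))*V = -6 + V*(-9 + p)/(-5 + V))
F(u, 2)² = ((30 - 15*2 + 2*(-5))/(-5 + 2))² = ((30 - 30 - 10)/(-3))² = (-⅓*(-10))² = (10/3)² = 100/9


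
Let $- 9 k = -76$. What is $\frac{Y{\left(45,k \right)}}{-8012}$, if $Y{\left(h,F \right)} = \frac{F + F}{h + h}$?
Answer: $- \frac{19}{811215} \approx -2.3422 \cdot 10^{-5}$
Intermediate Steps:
$k = \frac{76}{9}$ ($k = \left(- \frac{1}{9}\right) \left(-76\right) = \frac{76}{9} \approx 8.4444$)
$Y{\left(h,F \right)} = \frac{F}{h}$ ($Y{\left(h,F \right)} = \frac{2 F}{2 h} = 2 F \frac{1}{2 h} = \frac{F}{h}$)
$\frac{Y{\left(45,k \right)}}{-8012} = \frac{\frac{76}{9} \cdot \frac{1}{45}}{-8012} = \frac{76}{9} \cdot \frac{1}{45} \left(- \frac{1}{8012}\right) = \frac{76}{405} \left(- \frac{1}{8012}\right) = - \frac{19}{811215}$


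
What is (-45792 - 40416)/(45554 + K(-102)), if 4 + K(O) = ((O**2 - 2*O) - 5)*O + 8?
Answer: 7184/86329 ≈ 0.083217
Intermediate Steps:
K(O) = 4 + O*(-5 + O**2 - 2*O) (K(O) = -4 + (((O**2 - 2*O) - 5)*O + 8) = -4 + ((-5 + O**2 - 2*O)*O + 8) = -4 + (O*(-5 + O**2 - 2*O) + 8) = -4 + (8 + O*(-5 + O**2 - 2*O)) = 4 + O*(-5 + O**2 - 2*O))
(-45792 - 40416)/(45554 + K(-102)) = (-45792 - 40416)/(45554 + (4 + (-102)**3 - 5*(-102) - 2*(-102)**2)) = -86208/(45554 + (4 - 1061208 + 510 - 2*10404)) = -86208/(45554 + (4 - 1061208 + 510 - 20808)) = -86208/(45554 - 1081502) = -86208/(-1035948) = -86208*(-1/1035948) = 7184/86329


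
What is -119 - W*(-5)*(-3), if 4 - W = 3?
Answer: -134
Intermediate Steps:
W = 1 (W = 4 - 1*3 = 4 - 3 = 1)
-119 - W*(-5)*(-3) = -119 - 1*(-5)*(-3) = -119 - (-5)*(-3) = -119 - 1*15 = -119 - 15 = -134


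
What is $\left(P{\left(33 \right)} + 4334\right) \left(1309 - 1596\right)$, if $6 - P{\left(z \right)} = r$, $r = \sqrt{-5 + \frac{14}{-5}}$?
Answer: $-1245580 + \frac{287 i \sqrt{195}}{5} \approx -1.2456 \cdot 10^{6} + 801.55 i$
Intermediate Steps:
$r = \frac{i \sqrt{195}}{5}$ ($r = \sqrt{-5 + 14 \left(- \frac{1}{5}\right)} = \sqrt{-5 - \frac{14}{5}} = \sqrt{- \frac{39}{5}} = \frac{i \sqrt{195}}{5} \approx 2.7928 i$)
$P{\left(z \right)} = 6 - \frac{i \sqrt{195}}{5}$
$\left(P{\left(33 \right)} + 4334\right) \left(1309 - 1596\right) = \left(\left(6 - \frac{i \sqrt{195}}{5}\right) + 4334\right) \left(1309 - 1596\right) = \left(4340 - \frac{i \sqrt{195}}{5}\right) \left(-287\right) = -1245580 + \frac{287 i \sqrt{195}}{5}$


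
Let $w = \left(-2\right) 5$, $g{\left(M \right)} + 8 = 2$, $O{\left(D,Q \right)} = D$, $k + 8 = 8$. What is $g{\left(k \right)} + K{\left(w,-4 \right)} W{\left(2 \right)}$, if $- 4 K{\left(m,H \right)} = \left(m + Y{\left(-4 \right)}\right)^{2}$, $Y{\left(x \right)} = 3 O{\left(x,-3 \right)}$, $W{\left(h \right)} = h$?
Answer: $-248$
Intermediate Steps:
$k = 0$ ($k = -8 + 8 = 0$)
$Y{\left(x \right)} = 3 x$
$g{\left(M \right)} = -6$ ($g{\left(M \right)} = -8 + 2 = -6$)
$w = -10$
$K{\left(m,H \right)} = - \frac{\left(-12 + m\right)^{2}}{4}$ ($K{\left(m,H \right)} = - \frac{\left(m + 3 \left(-4\right)\right)^{2}}{4} = - \frac{\left(m - 12\right)^{2}}{4} = - \frac{\left(-12 + m\right)^{2}}{4}$)
$g{\left(k \right)} + K{\left(w,-4 \right)} W{\left(2 \right)} = -6 + - \frac{\left(-12 - 10\right)^{2}}{4} \cdot 2 = -6 + - \frac{\left(-22\right)^{2}}{4} \cdot 2 = -6 + \left(- \frac{1}{4}\right) 484 \cdot 2 = -6 - 242 = -248$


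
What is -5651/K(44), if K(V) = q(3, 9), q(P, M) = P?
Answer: -5651/3 ≈ -1883.7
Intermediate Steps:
K(V) = 3
-5651/K(44) = -5651/3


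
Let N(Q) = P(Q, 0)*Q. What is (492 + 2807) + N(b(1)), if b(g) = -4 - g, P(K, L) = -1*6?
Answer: 3329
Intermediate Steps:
P(K, L) = -6
N(Q) = -6*Q
(492 + 2807) + N(b(1)) = (492 + 2807) - 6*(-4 - 1*1) = 3299 - 6*(-4 - 1) = 3299 - 6*(-5) = 3299 + 30 = 3329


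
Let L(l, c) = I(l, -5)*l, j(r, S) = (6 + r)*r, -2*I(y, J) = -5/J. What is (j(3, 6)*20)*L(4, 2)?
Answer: -1080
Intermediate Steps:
I(y, J) = 5/(2*J) (I(y, J) = -(-5)/(2*J) = 5/(2*J))
j(r, S) = r*(6 + r)
L(l, c) = -l/2 (L(l, c) = ((5/2)/(-5))*l = ((5/2)*(-1/5))*l = -l/2)
(j(3, 6)*20)*L(4, 2) = ((3*(6 + 3))*20)*(-1/2*4) = ((3*9)*20)*(-2) = (27*20)*(-2) = 540*(-2) = -1080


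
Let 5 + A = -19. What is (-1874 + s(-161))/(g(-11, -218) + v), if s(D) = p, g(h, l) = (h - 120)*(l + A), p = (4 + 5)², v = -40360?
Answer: 1793/8658 ≈ 0.20709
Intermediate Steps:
A = -24 (A = -5 - 19 = -24)
p = 81 (p = 9² = 81)
g(h, l) = (-120 + h)*(-24 + l) (g(h, l) = (h - 120)*(l - 24) = (-120 + h)*(-24 + l))
s(D) = 81
(-1874 + s(-161))/(g(-11, -218) + v) = (-1874 + 81)/((2880 - 120*(-218) - 24*(-11) - 11*(-218)) - 40360) = -1793/((2880 + 26160 + 264 + 2398) - 40360) = -1793/(31702 - 40360) = -1793/(-8658) = -1793*(-1/8658) = 1793/8658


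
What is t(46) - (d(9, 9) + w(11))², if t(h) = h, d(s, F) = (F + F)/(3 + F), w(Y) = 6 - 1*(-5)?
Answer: -441/4 ≈ -110.25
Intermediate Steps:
w(Y) = 11 (w(Y) = 6 + 5 = 11)
d(s, F) = 2*F/(3 + F) (d(s, F) = (2*F)/(3 + F) = 2*F/(3 + F))
t(46) - (d(9, 9) + w(11))² = 46 - (2*9/(3 + 9) + 11)² = 46 - (2*9/12 + 11)² = 46 - (2*9*(1/12) + 11)² = 46 - (3/2 + 11)² = 46 - (25/2)² = 46 - 1*625/4 = 46 - 625/4 = -441/4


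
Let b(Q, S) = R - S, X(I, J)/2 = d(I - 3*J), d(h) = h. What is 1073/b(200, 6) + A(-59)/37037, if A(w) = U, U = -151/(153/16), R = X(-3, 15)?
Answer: -119226935/11333322 ≈ -10.520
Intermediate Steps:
X(I, J) = -6*J + 2*I (X(I, J) = 2*(I - 3*J) = -6*J + 2*I)
R = -96 (R = -6*15 + 2*(-3) = -90 - 6 = -96)
b(Q, S) = -96 - S
U = -2416/153 (U = -151/(153*(1/16)) = -151/153/16 = -151*16/153 = -2416/153 ≈ -15.791)
A(w) = -2416/153
1073/b(200, 6) + A(-59)/37037 = 1073/(-96 - 1*6) - 2416/153/37037 = 1073/(-96 - 6) - 2416/153*1/37037 = 1073/(-102) - 2416/5666661 = 1073*(-1/102) - 2416/5666661 = -1073/102 - 2416/5666661 = -119226935/11333322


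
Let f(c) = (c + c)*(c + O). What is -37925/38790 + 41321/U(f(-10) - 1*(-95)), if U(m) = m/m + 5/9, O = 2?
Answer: 103036024/3879 ≈ 26563.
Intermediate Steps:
f(c) = 2*c*(2 + c) (f(c) = (c + c)*(c + 2) = (2*c)*(2 + c) = 2*c*(2 + c))
U(m) = 14/9 (U(m) = 1 + 5*(⅑) = 1 + 5/9 = 14/9)
-37925/38790 + 41321/U(f(-10) - 1*(-95)) = -37925/38790 + 41321/(14/9) = -37925*1/38790 + 41321*(9/14) = -7585/7758 + 53127/2 = 103036024/3879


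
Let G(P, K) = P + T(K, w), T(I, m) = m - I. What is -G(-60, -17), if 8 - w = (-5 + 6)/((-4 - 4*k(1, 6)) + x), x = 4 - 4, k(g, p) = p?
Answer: 979/28 ≈ 34.964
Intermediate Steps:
x = 0
w = 225/28 (w = 8 - (-5 + 6)/((-4 - 4*6) + 0) = 8 - 1/((-4 - 24) + 0) = 8 - 1/(-28 + 0) = 8 - 1/(-28) = 8 - (-1)/28 = 8 - 1*(-1/28) = 8 + 1/28 = 225/28 ≈ 8.0357)
G(P, K) = 225/28 + P - K (G(P, K) = P + (225/28 - K) = 225/28 + P - K)
-G(-60, -17) = -(225/28 - 60 - 1*(-17)) = -(225/28 - 60 + 17) = -1*(-979/28) = 979/28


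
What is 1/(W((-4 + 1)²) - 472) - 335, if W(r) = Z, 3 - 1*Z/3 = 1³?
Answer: -156111/466 ≈ -335.00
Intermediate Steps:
Z = 6 (Z = 9 - 3*1³ = 9 - 3*1 = 9 - 3 = 6)
W(r) = 6
1/(W((-4 + 1)²) - 472) - 335 = 1/(6 - 472) - 335 = 1/(-466) - 335 = -1/466 - 335 = -156111/466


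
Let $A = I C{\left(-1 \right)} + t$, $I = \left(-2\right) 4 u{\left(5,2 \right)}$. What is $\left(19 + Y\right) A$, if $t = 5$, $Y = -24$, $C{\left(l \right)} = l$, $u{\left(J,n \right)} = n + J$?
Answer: $-305$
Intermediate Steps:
$u{\left(J,n \right)} = J + n$
$I = -56$ ($I = \left(-2\right) 4 \left(5 + 2\right) = \left(-8\right) 7 = -56$)
$A = 61$ ($A = \left(-56\right) \left(-1\right) + 5 = 56 + 5 = 61$)
$\left(19 + Y\right) A = \left(19 - 24\right) 61 = \left(-5\right) 61 = -305$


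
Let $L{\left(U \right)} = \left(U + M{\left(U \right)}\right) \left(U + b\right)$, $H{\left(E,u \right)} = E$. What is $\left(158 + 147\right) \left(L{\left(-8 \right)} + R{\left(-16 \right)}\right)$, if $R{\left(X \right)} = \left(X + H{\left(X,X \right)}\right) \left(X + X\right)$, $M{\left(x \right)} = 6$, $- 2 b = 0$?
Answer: $317200$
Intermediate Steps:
$b = 0$ ($b = \left(- \frac{1}{2}\right) 0 = 0$)
$R{\left(X \right)} = 4 X^{2}$ ($R{\left(X \right)} = \left(X + X\right) \left(X + X\right) = 2 X 2 X = 4 X^{2}$)
$L{\left(U \right)} = U \left(6 + U\right)$ ($L{\left(U \right)} = \left(U + 6\right) \left(U + 0\right) = \left(6 + U\right) U = U \left(6 + U\right)$)
$\left(158 + 147\right) \left(L{\left(-8 \right)} + R{\left(-16 \right)}\right) = \left(158 + 147\right) \left(- 8 \left(6 - 8\right) + 4 \left(-16\right)^{2}\right) = 305 \left(\left(-8\right) \left(-2\right) + 4 \cdot 256\right) = 305 \left(16 + 1024\right) = 305 \cdot 1040 = 317200$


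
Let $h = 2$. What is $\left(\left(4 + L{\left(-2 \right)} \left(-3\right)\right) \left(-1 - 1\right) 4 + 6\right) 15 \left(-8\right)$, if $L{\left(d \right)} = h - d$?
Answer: $-8400$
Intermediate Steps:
$L{\left(d \right)} = 2 - d$
$\left(\left(4 + L{\left(-2 \right)} \left(-3\right)\right) \left(-1 - 1\right) 4 + 6\right) 15 \left(-8\right) = \left(\left(4 + \left(2 - -2\right) \left(-3\right)\right) \left(-1 - 1\right) 4 + 6\right) 15 \left(-8\right) = \left(\left(4 + \left(2 + 2\right) \left(-3\right)\right) \left(-2\right) 4 + 6\right) 15 \left(-8\right) = \left(\left(4 + 4 \left(-3\right)\right) \left(-2\right) 4 + 6\right) 15 \left(-8\right) = \left(\left(4 - 12\right) \left(-2\right) 4 + 6\right) 15 \left(-8\right) = \left(\left(-8\right) \left(-2\right) 4 + 6\right) 15 \left(-8\right) = \left(16 \cdot 4 + 6\right) 15 \left(-8\right) = \left(64 + 6\right) 15 \left(-8\right) = 70 \cdot 15 \left(-8\right) = 1050 \left(-8\right) = -8400$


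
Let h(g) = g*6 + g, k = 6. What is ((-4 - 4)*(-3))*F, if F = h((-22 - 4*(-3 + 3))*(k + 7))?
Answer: -48048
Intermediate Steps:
h(g) = 7*g (h(g) = 6*g + g = 7*g)
F = -2002 (F = 7*((-22 - 4*(-3 + 3))*(6 + 7)) = 7*((-22 - 4*0)*13) = 7*((-22 + 0)*13) = 7*(-22*13) = 7*(-286) = -2002)
((-4 - 4)*(-3))*F = ((-4 - 4)*(-3))*(-2002) = -8*(-3)*(-2002) = 24*(-2002) = -48048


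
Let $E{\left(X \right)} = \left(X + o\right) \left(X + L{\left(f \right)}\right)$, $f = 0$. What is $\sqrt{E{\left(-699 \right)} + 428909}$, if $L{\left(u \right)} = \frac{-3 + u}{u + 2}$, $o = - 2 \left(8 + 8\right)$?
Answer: $\frac{\sqrt{3763898}}{2} \approx 970.04$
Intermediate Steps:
$o = -32$ ($o = \left(-2\right) 16 = -32$)
$L{\left(u \right)} = \frac{-3 + u}{2 + u}$
$E{\left(X \right)} = \left(-32 + X\right) \left(- \frac{3}{2} + X\right)$ ($E{\left(X \right)} = \left(X - 32\right) \left(X + \frac{-3 + 0}{2 + 0}\right) = \left(-32 + X\right) \left(X + \frac{1}{2} \left(-3\right)\right) = \left(-32 + X\right) \left(X - \frac{3}{2}\right) = \left(-32 + X\right) \left(- \frac{3}{2} + X\right)$)
$\sqrt{E{\left(-699 \right)} + 428909} = \sqrt{\left(48 + \left(-699\right)^{2} - - \frac{46833}{2}\right) + 428909} = \sqrt{\left(48 + 488601 + \frac{46833}{2}\right) + 428909} = \sqrt{\frac{1024131}{2} + 428909} = \sqrt{\frac{1881949}{2}} = \frac{\sqrt{3763898}}{2}$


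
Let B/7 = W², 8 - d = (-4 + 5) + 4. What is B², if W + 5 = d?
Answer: 784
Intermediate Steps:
d = 3 (d = 8 - ((-4 + 5) + 4) = 8 - (1 + 4) = 8 - 1*5 = 8 - 5 = 3)
W = -2 (W = -5 + 3 = -2)
B = 28 (B = 7*(-2)² = 7*4 = 28)
B² = 28² = 784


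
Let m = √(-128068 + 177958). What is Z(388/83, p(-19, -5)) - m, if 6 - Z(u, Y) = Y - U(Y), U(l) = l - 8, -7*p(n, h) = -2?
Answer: -2 - √49890 ≈ -225.36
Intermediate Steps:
p(n, h) = 2/7 (p(n, h) = -⅐*(-2) = 2/7)
U(l) = -8 + l
Z(u, Y) = -2 (Z(u, Y) = 6 - (Y - (-8 + Y)) = 6 - (Y + (8 - Y)) = 6 - 1*8 = 6 - 8 = -2)
m = √49890 ≈ 223.36
Z(388/83, p(-19, -5)) - m = -2 - √49890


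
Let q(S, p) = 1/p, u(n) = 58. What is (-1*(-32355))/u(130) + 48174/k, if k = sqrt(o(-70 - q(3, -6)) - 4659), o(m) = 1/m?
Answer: 32355/58 - 16058*I*sqrt(90882357)/216903 ≈ 557.84 - 705.77*I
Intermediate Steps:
k = 3*I*sqrt(90882357)/419 (k = sqrt(1/(-70 - 1/(-6)) - 4659) = sqrt(1/(-70 - 1*(-1/6)) - 4659) = sqrt(1/(-70 + 1/6) - 4659) = sqrt(1/(-419/6) - 4659) = sqrt(-6/419 - 4659) = sqrt(-1952127/419) = 3*I*sqrt(90882357)/419 ≈ 68.257*I)
(-1*(-32355))/u(130) + 48174/k = -1*(-32355)/58 + 48174/((3*I*sqrt(90882357)/419)) = 32355*(1/58) + 48174*(-I*sqrt(90882357)/650709) = 32355/58 - 16058*I*sqrt(90882357)/216903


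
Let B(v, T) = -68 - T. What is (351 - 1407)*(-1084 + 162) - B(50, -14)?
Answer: 973686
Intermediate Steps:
(351 - 1407)*(-1084 + 162) - B(50, -14) = (351 - 1407)*(-1084 + 162) - (-68 - 1*(-14)) = -1056*(-922) - (-68 + 14) = 973632 - 1*(-54) = 973632 + 54 = 973686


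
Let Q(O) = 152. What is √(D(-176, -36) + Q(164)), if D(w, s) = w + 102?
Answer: √78 ≈ 8.8318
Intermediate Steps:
D(w, s) = 102 + w
√(D(-176, -36) + Q(164)) = √((102 - 176) + 152) = √(-74 + 152) = √78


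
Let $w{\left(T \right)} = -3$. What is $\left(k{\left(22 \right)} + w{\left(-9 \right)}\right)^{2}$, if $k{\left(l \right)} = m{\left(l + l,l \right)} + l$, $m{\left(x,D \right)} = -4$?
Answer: $225$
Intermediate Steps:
$k{\left(l \right)} = -4 + l$
$\left(k{\left(22 \right)} + w{\left(-9 \right)}\right)^{2} = \left(\left(-4 + 22\right) - 3\right)^{2} = \left(18 - 3\right)^{2} = 15^{2} = 225$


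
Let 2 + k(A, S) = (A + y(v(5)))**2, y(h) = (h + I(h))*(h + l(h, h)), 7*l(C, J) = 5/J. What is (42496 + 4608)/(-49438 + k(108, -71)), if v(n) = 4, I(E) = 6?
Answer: -9232384/5292831 ≈ -1.7443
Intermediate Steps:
l(C, J) = 5/(7*J) (l(C, J) = (5/J)/7 = 5/(7*J))
y(h) = (6 + h)*(h + 5/(7*h)) (y(h) = (h + 6)*(h + 5/(7*h)) = (6 + h)*(h + 5/(7*h)))
k(A, S) = -2 + (585/14 + A)**2 (k(A, S) = -2 + (A + (5/7 + 4**2 + 6*4 + (30/7)/4))**2 = -2 + (A + (5/7 + 16 + 24 + (30/7)*(1/4)))**2 = -2 + (A + (5/7 + 16 + 24 + 15/14))**2 = -2 + (A + 585/14)**2 = -2 + (585/14 + A)**2)
(42496 + 4608)/(-49438 + k(108, -71)) = (42496 + 4608)/(-49438 + (-2 + (585 + 14*108)**2/196)) = 47104/(-49438 + (-2 + (585 + 1512)**2/196)) = 47104/(-49438 + (-2 + (1/196)*2097**2)) = 47104/(-49438 + (-2 + (1/196)*4397409)) = 47104/(-49438 + (-2 + 4397409/196)) = 47104/(-49438 + 4397017/196) = 47104/(-5292831/196) = 47104*(-196/5292831) = -9232384/5292831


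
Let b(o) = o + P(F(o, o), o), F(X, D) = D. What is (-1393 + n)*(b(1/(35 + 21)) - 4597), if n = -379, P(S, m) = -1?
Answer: 114066741/14 ≈ 8.1476e+6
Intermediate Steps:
b(o) = -1 + o (b(o) = o - 1 = -1 + o)
(-1393 + n)*(b(1/(35 + 21)) - 4597) = (-1393 - 379)*((-1 + 1/(35 + 21)) - 4597) = -1772*((-1 + 1/56) - 4597) = -1772*(-55/56 - 4597) = -1772*(-257487/56) = 114066741/14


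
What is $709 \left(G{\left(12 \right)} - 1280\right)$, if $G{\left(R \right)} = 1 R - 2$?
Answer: $-900430$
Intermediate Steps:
$G{\left(R \right)} = -2 + R$ ($G{\left(R \right)} = R - 2 = -2 + R$)
$709 \left(G{\left(12 \right)} - 1280\right) = 709 \left(\left(-2 + 12\right) - 1280\right) = 709 \left(10 - 1280\right) = 709 \left(-1270\right) = -900430$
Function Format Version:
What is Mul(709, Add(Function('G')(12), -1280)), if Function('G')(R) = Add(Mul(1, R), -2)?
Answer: -900430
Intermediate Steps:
Function('G')(R) = Add(-2, R) (Function('G')(R) = Add(R, -2) = Add(-2, R))
Mul(709, Add(Function('G')(12), -1280)) = Mul(709, Add(Add(-2, 12), -1280)) = Mul(709, Add(10, -1280)) = Mul(709, -1270) = -900430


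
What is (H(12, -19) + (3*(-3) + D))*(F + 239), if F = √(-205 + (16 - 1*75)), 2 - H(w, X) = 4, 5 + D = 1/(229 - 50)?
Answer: -684257/179 - 5726*I*√66/179 ≈ -3822.7 - 259.88*I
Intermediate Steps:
D = -894/179 (D = -5 + 1/(229 - 50) = -5 + 1/179 = -894/179 ≈ -4.9944)
H(w, X) = -2 (H(w, X) = 2 - 1*4 = 2 - 4 = -2)
F = 2*I*√66 (F = √(-205 + (16 - 75)) = √(-205 - 59) = √(-264) = 2*I*√66 ≈ 16.248*I)
(H(12, -19) + (3*(-3) + D))*(F + 239) = (-2 + (3*(-3) - 894/179))*(2*I*√66 + 239) = (-2 + (-9 - 894/179))*(239 + 2*I*√66) = (-2 - 2505/179)*(239 + 2*I*√66) = -2863*(239 + 2*I*√66)/179 = -684257/179 - 5726*I*√66/179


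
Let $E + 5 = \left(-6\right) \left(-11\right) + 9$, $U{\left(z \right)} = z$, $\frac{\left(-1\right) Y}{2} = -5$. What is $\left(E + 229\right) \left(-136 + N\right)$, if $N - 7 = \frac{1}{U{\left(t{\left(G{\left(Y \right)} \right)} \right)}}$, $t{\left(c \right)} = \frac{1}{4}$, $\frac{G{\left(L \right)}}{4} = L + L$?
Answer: $-37375$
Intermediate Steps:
$Y = 10$ ($Y = \left(-2\right) \left(-5\right) = 10$)
$G{\left(L \right)} = 8 L$ ($G{\left(L \right)} = 4 \left(L + L\right) = 4 \cdot 2 L = 8 L$)
$t{\left(c \right)} = \frac{1}{4}$
$E = 70$ ($E = -5 + \left(\left(-6\right) \left(-11\right) + 9\right) = -5 + \left(66 + 9\right) = -5 + 75 = 70$)
$N = 11$ ($N = 7 + \frac{1}{\frac{1}{4}} = 7 + 4 = 11$)
$\left(E + 229\right) \left(-136 + N\right) = \left(70 + 229\right) \left(-136 + 11\right) = 299 \left(-125\right) = -37375$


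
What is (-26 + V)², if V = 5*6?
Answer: 16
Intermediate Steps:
V = 30
(-26 + V)² = (-26 + 30)² = 4² = 16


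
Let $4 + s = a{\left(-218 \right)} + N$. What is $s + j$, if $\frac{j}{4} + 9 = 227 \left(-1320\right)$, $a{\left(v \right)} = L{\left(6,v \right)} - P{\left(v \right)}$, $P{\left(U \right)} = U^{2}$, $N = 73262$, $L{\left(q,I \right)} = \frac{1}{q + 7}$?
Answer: $- \frac{15247205}{13} \approx -1.1729 \cdot 10^{6}$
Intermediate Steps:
$L{\left(q,I \right)} = \frac{1}{7 + q}$
$a{\left(v \right)} = \frac{1}{13} - v^{2}$ ($a{\left(v \right)} = \frac{1}{7 + 6} - v^{2} = \frac{1}{13} - v^{2}$)
$j = -1198596$ ($j = -36 + 4 \cdot 227 \left(-1320\right) = -36 + 4 \left(-299640\right) = -36 - 1198560 = -1198596$)
$s = \frac{334543}{13}$ ($s = -4 + \left(\left(\frac{1}{13} - \left(-218\right)^{2}\right) + 73262\right) = -4 + \left(\left(\frac{1}{13} - 47524\right) + 73262\right) = -4 + \left(- \frac{617811}{13} + 73262\right) = -4 + \frac{334595}{13} = \frac{334543}{13} \approx 25734.0$)
$s + j = \frac{334543}{13} - 1198596 = - \frac{15247205}{13}$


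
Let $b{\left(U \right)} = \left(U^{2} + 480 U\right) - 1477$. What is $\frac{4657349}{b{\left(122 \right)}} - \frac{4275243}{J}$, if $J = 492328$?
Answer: $\frac{25129960829}{448498344} \approx 56.031$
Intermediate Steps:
$b{\left(U \right)} = -1477 + U^{2} + 480 U$
$\frac{4657349}{b{\left(122 \right)}} - \frac{4275243}{J} = \frac{4657349}{-1477 + 122^{2} + 480 \cdot 122} - \frac{4275243}{492328} = \frac{4657349}{-1477 + 14884 + 58560} - \frac{54117}{6232} = \frac{4657349}{71967} - \frac{54117}{6232} = \frac{25129960829}{448498344}$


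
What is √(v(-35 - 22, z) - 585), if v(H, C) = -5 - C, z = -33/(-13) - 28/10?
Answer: I*√2491645/65 ≈ 24.285*I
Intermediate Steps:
z = -17/65 (z = -33*(-1/13) - 28*⅒ = 33/13 - 14/5 = -17/65 ≈ -0.26154)
√(v(-35 - 22, z) - 585) = √((-5 - 1*(-17/65)) - 585) = √((-5 + 17/65) - 585) = √(-308/65 - 585) = √(-38333/65) = I*√2491645/65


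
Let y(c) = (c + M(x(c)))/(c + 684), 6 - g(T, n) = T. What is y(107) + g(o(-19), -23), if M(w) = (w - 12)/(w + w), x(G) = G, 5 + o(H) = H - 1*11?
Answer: 6963227/169274 ≈ 41.136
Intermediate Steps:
o(H) = -16 + H (o(H) = -5 + (H - 1*11) = -5 + (H - 11) = -5 + (-11 + H) = -16 + H)
g(T, n) = 6 - T
M(w) = (-12 + w)/(2*w) (M(w) = (-12 + w)/((2*w)) = (-12 + w)*(1/(2*w)) = (-12 + w)/(2*w))
y(c) = (c + (-12 + c)/(2*c))/(684 + c) (y(c) = (c + (-12 + c)/(2*c))/(c + 684) = (c + (-12 + c)/(2*c))/(684 + c))
y(107) + g(o(-19), -23) = (-6 + 107² + (½)*107)/(107*(684 + 107)) + (6 - (-16 - 19)) = (1/107)*(-6 + 11449 + 107/2)/791 + (6 - 1*(-35)) = (1/107)*(1/791)*(22993/2) + (6 + 35) = 22993/169274 + 41 = 6963227/169274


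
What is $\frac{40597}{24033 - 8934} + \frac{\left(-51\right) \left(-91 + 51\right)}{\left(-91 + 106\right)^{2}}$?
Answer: $\frac{887473}{75495} \approx 11.755$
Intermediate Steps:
$\frac{40597}{24033 - 8934} + \frac{\left(-51\right) \left(-91 + 51\right)}{\left(-91 + 106\right)^{2}} = \frac{40597}{24033 - 8934} + \frac{\left(-51\right) \left(-40\right)}{15^{2}} = \frac{40597}{15099} + \frac{2040}{225} = 40597 \cdot \frac{1}{15099} + 2040 \cdot \frac{1}{225} = \frac{40597}{15099} + \frac{136}{15} = \frac{887473}{75495}$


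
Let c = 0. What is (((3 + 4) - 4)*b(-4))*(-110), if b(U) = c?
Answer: 0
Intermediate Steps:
b(U) = 0
(((3 + 4) - 4)*b(-4))*(-110) = (((3 + 4) - 4)*0)*(-110) = ((7 - 4)*0)*(-110) = (3*0)*(-110) = 0*(-110) = 0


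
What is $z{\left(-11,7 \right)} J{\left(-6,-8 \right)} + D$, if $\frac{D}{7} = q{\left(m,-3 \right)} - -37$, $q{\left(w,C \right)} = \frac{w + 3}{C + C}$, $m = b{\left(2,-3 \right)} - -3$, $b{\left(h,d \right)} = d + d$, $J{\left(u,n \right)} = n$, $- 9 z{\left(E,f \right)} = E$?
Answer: $\frac{2243}{9} \approx 249.22$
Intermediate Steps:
$z{\left(E,f \right)} = - \frac{E}{9}$
$b{\left(h,d \right)} = 2 d$
$m = -3$ ($m = 2 \left(-3\right) - -3 = -6 + 3 = -3$)
$q{\left(w,C \right)} = \frac{3 + w}{2 C}$
$D = 259$ ($D = 7 \left(\frac{3 - 3}{2 \left(-3\right)} - -37\right) = 7 \left(\frac{1}{2} \left(- \frac{1}{3}\right) 0 + 37\right) = 7 \left(0 + 37\right) = 7 \cdot 37 = 259$)
$z{\left(-11,7 \right)} J{\left(-6,-8 \right)} + D = \left(- \frac{1}{9}\right) \left(-11\right) \left(-8\right) + 259 = \frac{11}{9} \left(-8\right) + 259 = - \frac{88}{9} + 259 = \frac{2243}{9}$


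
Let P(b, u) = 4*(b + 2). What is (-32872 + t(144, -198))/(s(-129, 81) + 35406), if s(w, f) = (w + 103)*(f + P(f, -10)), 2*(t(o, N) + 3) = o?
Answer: -32803/24668 ≈ -1.3298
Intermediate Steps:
t(o, N) = -3 + o/2
P(b, u) = 8 + 4*b (P(b, u) = 4*(2 + b) = 8 + 4*b)
s(w, f) = (8 + 5*f)*(103 + w) (s(w, f) = (w + 103)*(f + (8 + 4*f)) = (103 + w)*(8 + 5*f) = (8 + 5*f)*(103 + w))
(-32872 + t(144, -198))/(s(-129, 81) + 35406) = (-32872 + (-3 + (1/2)*144))/((824 + 8*(-129) + 515*81 + 5*81*(-129)) + 35406) = (-32872 + (-3 + 72))/((824 - 1032 + 41715 - 52245) + 35406) = (-32872 + 69)/(-10738 + 35406) = -32803/24668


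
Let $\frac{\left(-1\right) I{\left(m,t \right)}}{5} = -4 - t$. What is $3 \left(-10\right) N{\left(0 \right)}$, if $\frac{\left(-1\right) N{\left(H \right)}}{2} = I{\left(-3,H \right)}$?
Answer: $1200$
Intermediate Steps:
$I{\left(m,t \right)} = 20 + 5 t$ ($I{\left(m,t \right)} = - 5 \left(-4 - t\right) = 20 + 5 t$)
$N{\left(H \right)} = -40 - 10 H$ ($N{\left(H \right)} = - 2 \left(20 + 5 H\right) = -40 - 10 H$)
$3 \left(-10\right) N{\left(0 \right)} = 3 \left(-10\right) \left(-40 - 0\right) = - 30 \left(-40 + 0\right) = \left(-30\right) \left(-40\right) = 1200$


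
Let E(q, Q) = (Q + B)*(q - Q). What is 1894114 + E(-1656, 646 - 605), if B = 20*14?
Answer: 1349377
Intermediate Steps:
B = 280
E(q, Q) = (280 + Q)*(q - Q) (E(q, Q) = (Q + 280)*(q - Q) = (280 + Q)*(q - Q))
1894114 + E(-1656, 646 - 605) = 1894114 + (-(646 - 605)² - 280*(646 - 605) + 280*(-1656) + (646 - 605)*(-1656)) = 1894114 + (-1*41² - 280*41 - 463680 + 41*(-1656)) = 1894114 + (-1*1681 - 11480 - 463680 - 67896) = 1894114 + (-1681 - 11480 - 463680 - 67896) = 1894114 - 544737 = 1349377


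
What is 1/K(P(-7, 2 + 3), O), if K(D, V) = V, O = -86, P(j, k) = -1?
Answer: -1/86 ≈ -0.011628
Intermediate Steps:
1/K(P(-7, 2 + 3), O) = 1/(-86) = -1/86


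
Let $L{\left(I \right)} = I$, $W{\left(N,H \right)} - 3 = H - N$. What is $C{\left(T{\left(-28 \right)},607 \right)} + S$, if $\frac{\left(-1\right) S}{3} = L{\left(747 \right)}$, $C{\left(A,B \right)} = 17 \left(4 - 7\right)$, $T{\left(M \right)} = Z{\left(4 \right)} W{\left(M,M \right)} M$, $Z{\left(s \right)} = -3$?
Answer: $-2292$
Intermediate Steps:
$W{\left(N,H \right)} = 3 + H - N$ ($W{\left(N,H \right)} = 3 + \left(H - N\right) = 3 + H - N$)
$T{\left(M \right)} = - 9 M$ ($T{\left(M \right)} = - 3 \left(3 + M - M\right) M = \left(-3\right) 3 M = - 9 M$)
$C{\left(A,B \right)} = -51$ ($C{\left(A,B \right)} = 17 \left(-3\right) = -51$)
$S = -2241$ ($S = \left(-3\right) 747 = -2241$)
$C{\left(T{\left(-28 \right)},607 \right)} + S = -51 - 2241 = -2292$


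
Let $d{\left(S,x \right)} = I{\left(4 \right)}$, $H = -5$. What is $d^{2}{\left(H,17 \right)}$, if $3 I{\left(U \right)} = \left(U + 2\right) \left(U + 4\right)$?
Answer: $256$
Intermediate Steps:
$I{\left(U \right)} = \frac{\left(2 + U\right) \left(4 + U\right)}{3}$ ($I{\left(U \right)} = \frac{\left(U + 2\right) \left(U + 4\right)}{3} = \frac{\left(2 + U\right) \left(4 + U\right)}{3}$)
$d{\left(S,x \right)} = 16$ ($d{\left(S,x \right)} = \frac{8}{3} + 2 \cdot 4 + \frac{4^{2}}{3} = \frac{8}{3} + 8 + \frac{1}{3} \cdot 16 = \frac{8}{3} + 8 + \frac{16}{3} = 16$)
$d^{2}{\left(H,17 \right)} = 16^{2} = 256$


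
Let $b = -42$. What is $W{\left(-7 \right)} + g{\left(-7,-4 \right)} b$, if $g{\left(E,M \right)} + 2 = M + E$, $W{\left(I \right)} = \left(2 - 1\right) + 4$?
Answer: $551$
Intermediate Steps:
$W{\left(I \right)} = 5$ ($W{\left(I \right)} = 1 + 4 = 5$)
$g{\left(E,M \right)} = -2 + E + M$ ($g{\left(E,M \right)} = -2 + \left(M + E\right) = -2 + \left(E + M\right) = -2 + E + M$)
$W{\left(-7 \right)} + g{\left(-7,-4 \right)} b = 5 + \left(-2 - 7 - 4\right) \left(-42\right) = 5 - -546 = 5 + 546 = 551$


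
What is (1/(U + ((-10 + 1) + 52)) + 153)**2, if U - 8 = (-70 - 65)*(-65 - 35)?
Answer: 4298589476416/183629601 ≈ 23409.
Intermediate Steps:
U = 13508 (U = 8 + (-70 - 65)*(-65 - 35) = 8 - 135*(-100) = 8 + 13500 = 13508)
(1/(U + ((-10 + 1) + 52)) + 153)**2 = (1/(13508 + ((-10 + 1) + 52)) + 153)**2 = (1/(13508 + (-9 + 52)) + 153)**2 = (1/(13508 + 43) + 153)**2 = (1/13551 + 153)**2 = (2073304/13551)**2 = 4298589476416/183629601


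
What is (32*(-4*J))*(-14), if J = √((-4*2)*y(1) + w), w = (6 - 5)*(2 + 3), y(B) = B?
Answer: 1792*I*√3 ≈ 3103.8*I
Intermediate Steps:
w = 5 (w = 1*5 = 5)
J = I*√3 (J = √(-4*2*1 + 5) = √(-8*1 + 5) = √(-8 + 5) = √(-3) = I*√3 ≈ 1.732*I)
(32*(-4*J))*(-14) = (32*(-4*I*√3))*(-14) = -128*I*√3*(-14) = 1792*I*√3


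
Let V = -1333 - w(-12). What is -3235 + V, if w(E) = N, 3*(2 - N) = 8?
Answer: -13702/3 ≈ -4567.3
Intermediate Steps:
N = -⅔ (N = 2 - ⅓*8 = 2 - 8/3 = -⅔ ≈ -0.66667)
w(E) = -⅔
V = -3997/3 (V = -1333 - 1*(-⅔) = -1333 + ⅔ = -3997/3 ≈ -1332.3)
-3235 + V = -3235 - 3997/3 = -13702/3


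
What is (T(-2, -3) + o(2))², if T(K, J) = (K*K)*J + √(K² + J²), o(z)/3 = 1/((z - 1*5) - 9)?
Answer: 2609/16 - 49*√13/2 ≈ 74.726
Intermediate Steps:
o(z) = 3/(-14 + z) (o(z) = 3/((z - 1*5) - 9) = 3/((z - 5) - 9) = 3/((-5 + z) - 9) = 3/(-14 + z))
T(K, J) = √(J² + K²) + J*K² (T(K, J) = K²*J + √(J² + K²) = J*K² + √(J² + K²) = √(J² + K²) + J*K²)
(T(-2, -3) + o(2))² = ((√((-3)² + (-2)²) - 3*(-2)²) + 3/(-14 + 2))² = ((√(9 + 4) - 3*4) + 3/(-12))² = ((√13 - 12) + 3*(-1/12))² = ((-12 + √13) - ¼)² = (-49/4 + √13)²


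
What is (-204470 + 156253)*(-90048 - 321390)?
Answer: 19838306046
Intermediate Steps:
(-204470 + 156253)*(-90048 - 321390) = -48217*(-411438) = 19838306046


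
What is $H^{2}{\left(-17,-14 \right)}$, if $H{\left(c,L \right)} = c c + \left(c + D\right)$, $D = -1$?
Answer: $73441$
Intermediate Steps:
$H{\left(c,L \right)} = -1 + c + c^{2}$ ($H{\left(c,L \right)} = c c + \left(c - 1\right) = c^{2} + \left(-1 + c\right) = -1 + c + c^{2}$)
$H^{2}{\left(-17,-14 \right)} = \left(-1 - 17 + \left(-17\right)^{2}\right)^{2} = \left(-1 - 17 + 289\right)^{2} = 271^{2} = 73441$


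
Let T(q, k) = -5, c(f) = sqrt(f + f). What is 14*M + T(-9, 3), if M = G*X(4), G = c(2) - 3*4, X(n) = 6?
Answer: -845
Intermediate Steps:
c(f) = sqrt(2)*sqrt(f) (c(f) = sqrt(2*f) = sqrt(2)*sqrt(f))
G = -10 (G = sqrt(2)*sqrt(2) - 3*4 = 2 - 12 = -10)
M = -60 (M = -10*6 = -60)
14*M + T(-9, 3) = 14*(-60) - 5 = -840 - 5 = -845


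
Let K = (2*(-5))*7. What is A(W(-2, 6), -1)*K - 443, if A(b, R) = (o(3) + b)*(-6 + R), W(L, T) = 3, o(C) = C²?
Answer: 5437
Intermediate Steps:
K = -70 (K = -10*7 = -70)
A(b, R) = (-6 + R)*(9 + b) (A(b, R) = (3² + b)*(-6 + R) = (9 + b)*(-6 + R) = (-6 + R)*(9 + b))
A(W(-2, 6), -1)*K - 443 = (-54 - 6*3 + 9*(-1) - 1*3)*(-70) - 443 = (-54 - 18 - 9 - 3)*(-70) - 443 = -84*(-70) - 443 = 5880 - 443 = 5437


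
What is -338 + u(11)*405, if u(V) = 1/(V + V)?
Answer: -7031/22 ≈ -319.59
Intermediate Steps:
u(V) = 1/(2*V)
-338 + u(11)*405 = -338 + ((1/2)/11)*405 = -338 + ((1/2)*(1/11))*405 = -338 + (1/22)*405 = -338 + 405/22 = -7031/22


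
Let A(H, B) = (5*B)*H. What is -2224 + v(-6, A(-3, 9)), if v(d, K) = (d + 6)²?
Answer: -2224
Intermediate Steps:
A(H, B) = 5*B*H
v(d, K) = (6 + d)²
-2224 + v(-6, A(-3, 9)) = -2224 + (6 - 6)² = -2224 + 0² = -2224 + 0 = -2224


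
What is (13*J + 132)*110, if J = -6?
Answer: 5940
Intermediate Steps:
(13*J + 132)*110 = (13*(-6) + 132)*110 = (-78 + 132)*110 = 54*110 = 5940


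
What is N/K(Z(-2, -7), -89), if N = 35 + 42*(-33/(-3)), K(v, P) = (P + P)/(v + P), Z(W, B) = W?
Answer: 45227/178 ≈ 254.08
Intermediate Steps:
K(v, P) = 2*P/(P + v) (K(v, P) = (2*P)/(P + v) = 2*P/(P + v))
N = 497 (N = 35 + 42*(-33*(-⅓)) = 35 + 42*11 = 35 + 462 = 497)
N/K(Z(-2, -7), -89) = 497/((2*(-89)/(-89 - 2))) = 497/((2*(-89)/(-91))) = 497/((2*(-89)*(-1/91))) = 497/(178/91) = 497*(91/178) = 45227/178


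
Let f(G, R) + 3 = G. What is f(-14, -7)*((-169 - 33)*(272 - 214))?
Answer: 199172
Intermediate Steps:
f(G, R) = -3 + G
f(-14, -7)*((-169 - 33)*(272 - 214)) = (-3 - 14)*((-169 - 33)*(272 - 214)) = -(-3434)*58 = -17*(-11716) = 199172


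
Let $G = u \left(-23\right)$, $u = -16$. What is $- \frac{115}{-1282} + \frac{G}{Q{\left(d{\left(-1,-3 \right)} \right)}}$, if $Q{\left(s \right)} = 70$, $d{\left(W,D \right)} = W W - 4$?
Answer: $\frac{239913}{44870} \approx 5.3468$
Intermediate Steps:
$d{\left(W,D \right)} = -4 + W^{2}$ ($d{\left(W,D \right)} = W^{2} - 4 = -4 + W^{2}$)
$G = 368$ ($G = \left(-16\right) \left(-23\right) = 368$)
$- \frac{115}{-1282} + \frac{G}{Q{\left(d{\left(-1,-3 \right)} \right)}} = - \frac{115}{-1282} + \frac{368}{70} = \left(-115\right) \left(- \frac{1}{1282}\right) + 368 \cdot \frac{1}{70} = \frac{115}{1282} + \frac{184}{35} = \frac{239913}{44870}$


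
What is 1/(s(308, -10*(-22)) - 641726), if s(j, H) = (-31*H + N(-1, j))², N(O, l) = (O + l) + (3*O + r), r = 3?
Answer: 1/41777443 ≈ 2.3936e-8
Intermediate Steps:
N(O, l) = 3 + l + 4*O (N(O, l) = (O + l) + (3*O + 3) = (O + l) + (3 + 3*O) = 3 + l + 4*O)
s(j, H) = (-1 + j - 31*H)² (s(j, H) = (-31*H + (3 + j + 4*(-1)))² = (-31*H + (3 + j - 4))² = (-31*H + (-1 + j))² = (-1 + j - 31*H)²)
1/(s(308, -10*(-22)) - 641726) = 1/((1 - 1*308 + 31*(-10*(-22)))² - 641726) = 1/((1 - 308 + 31*220)² - 641726) = 1/((1 - 308 + 6820)² - 641726) = 1/(6513² - 641726) = 1/(42419169 - 641726) = 1/41777443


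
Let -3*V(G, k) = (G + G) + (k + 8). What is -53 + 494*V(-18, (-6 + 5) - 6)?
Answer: 17131/3 ≈ 5710.3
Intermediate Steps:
V(G, k) = -8/3 - 2*G/3 - k/3 (V(G, k) = -((G + G) + (k + 8))/3 = -(2*G + (8 + k))/3 = -(8 + k + 2*G)/3 = -8/3 - 2*G/3 - k/3)
-53 + 494*V(-18, (-6 + 5) - 6) = -53 + 494*(-8/3 - 2/3*(-18) - ((-6 + 5) - 6)/3) = -53 + 494*(-8/3 + 12 - (-1 - 6)/3) = -53 + 494*(-8/3 + 12 - 1/3*(-7)) = -53 + 494*(-8/3 + 12 + 7/3) = -53 + 494*(35/3) = -53 + 17290/3 = 17131/3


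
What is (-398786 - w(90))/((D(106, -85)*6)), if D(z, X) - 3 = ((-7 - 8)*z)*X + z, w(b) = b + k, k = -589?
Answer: -398287/811554 ≈ -0.49077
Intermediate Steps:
w(b) = -589 + b (w(b) = b - 589 = -589 + b)
D(z, X) = 3 + z - 15*X*z (D(z, X) = 3 + (((-7 - 8)*z)*X + z) = 3 + ((-15*z)*X + z) = 3 + (-15*X*z + z) = 3 + (z - 15*X*z) = 3 + z - 15*X*z)
(-398786 - w(90))/((D(106, -85)*6)) = (-398786 - (-589 + 90))/(((3 + 106 - 15*(-85)*106)*6)) = (-398786 - 1*(-499))/(((3 + 106 + 135150)*6)) = (-398786 + 499)/((135259*6)) = -398287/811554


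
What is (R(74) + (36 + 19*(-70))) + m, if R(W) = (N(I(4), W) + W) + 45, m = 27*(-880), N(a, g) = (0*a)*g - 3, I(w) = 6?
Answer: -24938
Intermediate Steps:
N(a, g) = -3 (N(a, g) = 0*g - 3 = 0 - 3 = -3)
m = -23760
R(W) = 42 + W (R(W) = (-3 + W) + 45 = 42 + W)
(R(74) + (36 + 19*(-70))) + m = ((42 + 74) + (36 + 19*(-70))) - 23760 = (116 + (36 - 1330)) - 23760 = (116 - 1294) - 23760 = -1178 - 23760 = -24938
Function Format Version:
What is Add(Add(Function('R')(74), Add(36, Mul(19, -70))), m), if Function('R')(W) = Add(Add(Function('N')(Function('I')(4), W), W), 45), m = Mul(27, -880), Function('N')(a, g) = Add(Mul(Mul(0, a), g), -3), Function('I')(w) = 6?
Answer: -24938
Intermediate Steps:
Function('N')(a, g) = -3 (Function('N')(a, g) = Add(Mul(0, g), -3) = Add(0, -3) = -3)
m = -23760
Function('R')(W) = Add(42, W) (Function('R')(W) = Add(Add(-3, W), 45) = Add(42, W))
Add(Add(Function('R')(74), Add(36, Mul(19, -70))), m) = Add(Add(Add(42, 74), Add(36, Mul(19, -70))), -23760) = Add(Add(116, Add(36, -1330)), -23760) = Add(Add(116, -1294), -23760) = Add(-1178, -23760) = -24938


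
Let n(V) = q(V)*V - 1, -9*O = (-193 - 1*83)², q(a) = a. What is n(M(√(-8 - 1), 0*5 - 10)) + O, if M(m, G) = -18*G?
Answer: 23935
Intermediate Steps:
O = -8464 (O = -(-193 - 1*83)²/9 = -(-193 - 83)²/9 = -⅑*(-276)² = -⅑*76176 = -8464)
n(V) = -1 + V² (n(V) = V*V - 1 = V² - 1 = -1 + V²)
n(M(√(-8 - 1), 0*5 - 10)) + O = (-1 + (-18*(0*5 - 10))²) - 8464 = (-1 + (-18*(0 - 10))²) - 8464 = (-1 + (-18*(-10))²) - 8464 = (-1 + 180²) - 8464 = (-1 + 32400) - 8464 = 32399 - 8464 = 23935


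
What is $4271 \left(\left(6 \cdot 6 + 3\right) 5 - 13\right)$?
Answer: $777322$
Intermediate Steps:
$4271 \left(\left(6 \cdot 6 + 3\right) 5 - 13\right) = 4271 \left(\left(36 + 3\right) 5 - 13\right) = 4271 \left(39 \cdot 5 - 13\right) = 4271 \left(195 - 13\right) = 4271 \cdot 182 = 777322$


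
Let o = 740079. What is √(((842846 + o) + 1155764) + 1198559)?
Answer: 252*√62 ≈ 1984.3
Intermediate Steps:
√(((842846 + o) + 1155764) + 1198559) = √(((842846 + 740079) + 1155764) + 1198559) = √((1582925 + 1155764) + 1198559) = √(2738689 + 1198559) = √3937248 = 252*√62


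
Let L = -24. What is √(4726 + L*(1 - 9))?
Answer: √4918 ≈ 70.128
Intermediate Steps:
√(4726 + L*(1 - 9)) = √(4726 - 24*(1 - 9)) = √(4726 - 24*(-8)) = √(4726 + 192) = √4918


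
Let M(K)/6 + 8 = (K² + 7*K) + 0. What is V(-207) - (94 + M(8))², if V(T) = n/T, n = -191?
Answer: -121458301/207 ≈ -5.8676e+5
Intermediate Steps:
M(K) = -48 + 6*K² + 42*K (M(K) = -48 + 6*((K² + 7*K) + 0) = -48 + 6*(K² + 7*K) = -48 + (6*K² + 42*K) = -48 + 6*K² + 42*K)
V(T) = -191/T
V(-207) - (94 + M(8))² = -191/(-207) - (94 + (-48 + 6*8² + 42*8))² = -191*(-1/207) - (94 + (-48 + 6*64 + 336))² = 191/207 - (94 + (-48 + 384 + 336))² = 191/207 - (94 + 672)² = 191/207 - 1*766² = 191/207 - 1*586756 = 191/207 - 586756 = -121458301/207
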